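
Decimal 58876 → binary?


Divide by 2 repeatedly:
58876 ÷ 2 = 29438 remainder 0
29438 ÷ 2 = 14719 remainder 0
14719 ÷ 2 = 7359 remainder 1
7359 ÷ 2 = 3679 remainder 1
3679 ÷ 2 = 1839 remainder 1
1839 ÷ 2 = 919 remainder 1
919 ÷ 2 = 459 remainder 1
459 ÷ 2 = 229 remainder 1
229 ÷ 2 = 114 remainder 1
114 ÷ 2 = 57 remainder 0
57 ÷ 2 = 28 remainder 1
28 ÷ 2 = 14 remainder 0
14 ÷ 2 = 7 remainder 0
7 ÷ 2 = 3 remainder 1
3 ÷ 2 = 1 remainder 1
1 ÷ 2 = 0 remainder 1
Reading remainders bottom-up:
= 1110010111111100


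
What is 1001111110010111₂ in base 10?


Positional values:
Bit 0: 1 × 2^0 = 1
Bit 1: 1 × 2^1 = 2
Bit 2: 1 × 2^2 = 4
Bit 4: 1 × 2^4 = 16
Bit 7: 1 × 2^7 = 128
Bit 8: 1 × 2^8 = 256
Bit 9: 1 × 2^9 = 512
Bit 10: 1 × 2^10 = 1024
Bit 11: 1 × 2^11 = 2048
Bit 12: 1 × 2^12 = 4096
Bit 15: 1 × 2^15 = 32768
Sum = 1 + 2 + 4 + 16 + 128 + 256 + 512 + 1024 + 2048 + 4096 + 32768
= 40855


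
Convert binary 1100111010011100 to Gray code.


Binary: 1100111010011100
Gray code: G = B XOR (B >> 1)
B >> 1 = 0110011101001110
1100111010011100 XOR 0110011101001110:
  1 XOR 0 = 1
  1 XOR 1 = 0
  0 XOR 1 = 1
  0 XOR 0 = 0
  1 XOR 0 = 1
  1 XOR 1 = 0
  1 XOR 1 = 0
  0 XOR 1 = 1
  1 XOR 0 = 1
  0 XOR 1 = 1
  0 XOR 0 = 0
  1 XOR 0 = 1
  1 XOR 1 = 0
  1 XOR 1 = 0
  0 XOR 1 = 1
  0 XOR 0 = 0
= 1010100111010010


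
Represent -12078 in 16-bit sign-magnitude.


Sign bit: 1 (negative)
Magnitude: 12078 = 010111100101110
= 1010111100101110


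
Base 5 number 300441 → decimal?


Positional values (base 5):
  1 × 5^0 = 1 × 1 = 1
  4 × 5^1 = 4 × 5 = 20
  4 × 5^2 = 4 × 25 = 100
  0 × 5^3 = 0 × 125 = 0
  0 × 5^4 = 0 × 625 = 0
  3 × 5^5 = 3 × 3125 = 9375
Sum = 1 + 20 + 100 + 0 + 0 + 9375
= 9496


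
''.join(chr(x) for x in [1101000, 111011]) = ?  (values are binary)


Codes (binary): 1101000 111011
Per-code ASCII lookup:
  1101000 = 104  (range 97-122: lowercase, 104 - 97 = 7) → 'h'
  111011 = 59  (special character) → ';'
= 'h;'


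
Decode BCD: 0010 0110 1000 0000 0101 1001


Each 4-bit group → digit:
  0010 → 2
  0110 → 6
  1000 → 8
  0000 → 0
  0101 → 5
  1001 → 9
= 268059


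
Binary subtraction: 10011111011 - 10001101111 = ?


Align and subtract column by column (LSB to MSB, borrowing when needed):
  10011111011
- 10001101111
  -----------
  col 0: (1 - 0 borrow-in) - 1 → 1 - 1 = 0, borrow out 0
  col 1: (1 - 0 borrow-in) - 1 → 1 - 1 = 0, borrow out 0
  col 2: (0 - 0 borrow-in) - 1 → borrow from next column: (0+2) - 1 = 1, borrow out 1
  col 3: (1 - 1 borrow-in) - 1 → borrow from next column: (0+2) - 1 = 1, borrow out 1
  col 4: (1 - 1 borrow-in) - 0 → 0 - 0 = 0, borrow out 0
  col 5: (1 - 0 borrow-in) - 1 → 1 - 1 = 0, borrow out 0
  col 6: (1 - 0 borrow-in) - 1 → 1 - 1 = 0, borrow out 0
  col 7: (1 - 0 borrow-in) - 0 → 1 - 0 = 1, borrow out 0
  col 8: (0 - 0 borrow-in) - 0 → 0 - 0 = 0, borrow out 0
  col 9: (0 - 0 borrow-in) - 0 → 0 - 0 = 0, borrow out 0
  col 10: (1 - 0 borrow-in) - 1 → 1 - 1 = 0, borrow out 0
Reading bits MSB→LSB: 00010001100
Strip leading zeros: 10001100
= 10001100


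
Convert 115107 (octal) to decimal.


Positional values:
Position 0: 7 × 8^0 = 7
Position 1: 0 × 8^1 = 0
Position 2: 1 × 8^2 = 64
Position 3: 5 × 8^3 = 2560
Position 4: 1 × 8^4 = 4096
Position 5: 1 × 8^5 = 32768
Sum = 7 + 0 + 64 + 2560 + 4096 + 32768
= 39495


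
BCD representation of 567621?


Each digit → 4-bit binary:
  5 → 0101
  6 → 0110
  7 → 0111
  6 → 0110
  2 → 0010
  1 → 0001
= 0101 0110 0111 0110 0010 0001


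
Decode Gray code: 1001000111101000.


Gray code: 1001000111101000
MSB stays the same: 1
Each subsequent bit = prev_binary XOR current_gray:
  B[1] = 1 XOR 0 = 1
  B[2] = 1 XOR 0 = 1
  B[3] = 1 XOR 1 = 0
  B[4] = 0 XOR 0 = 0
  B[5] = 0 XOR 0 = 0
  B[6] = 0 XOR 0 = 0
  B[7] = 0 XOR 1 = 1
  B[8] = 1 XOR 1 = 0
  B[9] = 0 XOR 1 = 1
  B[10] = 1 XOR 1 = 0
  B[11] = 0 XOR 0 = 0
  B[12] = 0 XOR 1 = 1
  B[13] = 1 XOR 0 = 1
  B[14] = 1 XOR 0 = 1
  B[15] = 1 XOR 0 = 1
= 1110000101001111 (57679 decimal)


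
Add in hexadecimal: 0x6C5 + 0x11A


Align and add column by column (LSB to MSB, each column mod 16 with carry):
  06C5
+ 011A
  ----
  col 0: 5(5) + A(10) + 0 (carry in) = 15 → F(15), carry out 0
  col 1: C(12) + 1(1) + 0 (carry in) = 13 → D(13), carry out 0
  col 2: 6(6) + 1(1) + 0 (carry in) = 7 → 7(7), carry out 0
  col 3: 0(0) + 0(0) + 0 (carry in) = 0 → 0(0), carry out 0
Reading digits MSB→LSB: 07DF
Strip leading zeros: 7DF
= 0x7DF


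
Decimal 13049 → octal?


Divide by 8 repeatedly:
13049 ÷ 8 = 1631 remainder 1
1631 ÷ 8 = 203 remainder 7
203 ÷ 8 = 25 remainder 3
25 ÷ 8 = 3 remainder 1
3 ÷ 8 = 0 remainder 3
Reading remainders bottom-up:
= 0o31371


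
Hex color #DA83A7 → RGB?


Hex: #DA83A7
R = DA₁₆ = 218
G = 83₁₆ = 131
B = A7₁₆ = 167
= RGB(218, 131, 167)


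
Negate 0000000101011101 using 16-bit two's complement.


Original: 0000000101011101
Step 1 - Invert all bits: 1111111010100010
Step 2 - Add 1: 1111111010100010 + 1
= 1111111010100011 (represents -349)


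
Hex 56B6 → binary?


Each hex digit → 4 binary bits:
  5 = 0101
  6 = 0110
  B = 1011
  6 = 0110
Concatenate: 0101 0110 1011 0110
= 0101011010110110


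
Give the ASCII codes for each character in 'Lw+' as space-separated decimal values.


String: 'Lw+'  (3 characters)
Per-character ASCII lookup:
  'L': uppercase starts at 65: 'L' = 65 + 11 = 76
  'w': lowercase starts at 97: 'w' = 97 + 22 = 119
  '+': special character: '+' = 43
= 76 119 43


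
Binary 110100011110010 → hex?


Group into 4-bit nibbles: 0110100011110010
  0110 = 6
  1000 = 8
  1111 = F
  0010 = 2
= 0x68F2


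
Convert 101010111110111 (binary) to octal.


Group into 3-bit groups: 101010111110111
  101 = 5
  010 = 2
  111 = 7
  110 = 6
  111 = 7
= 0o52767


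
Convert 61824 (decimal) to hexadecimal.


Divide by 16 repeatedly:
61824 ÷ 16 = 3864 remainder 0 (0)
3864 ÷ 16 = 241 remainder 8 (8)
241 ÷ 16 = 15 remainder 1 (1)
15 ÷ 16 = 0 remainder 15 (F)
Reading remainders bottom-up:
= 0xF180


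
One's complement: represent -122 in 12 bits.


Original: 000001111010
Invert all bits:
  bit 0: 0 → 1
  bit 1: 0 → 1
  bit 2: 0 → 1
  bit 3: 0 → 1
  bit 4: 0 → 1
  bit 5: 1 → 0
  bit 6: 1 → 0
  bit 7: 1 → 0
  bit 8: 1 → 0
  bit 9: 0 → 1
  bit 10: 1 → 0
  bit 11: 0 → 1
= 111110000101


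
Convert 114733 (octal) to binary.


Each octal digit → 3 binary bits:
  1 = 001
  1 = 001
  4 = 100
  7 = 111
  3 = 011
  3 = 011
Concatenate: 001 001 100 111 011 011
= 001001100111011011


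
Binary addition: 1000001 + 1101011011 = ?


Align and add column by column (LSB to MSB, carry propagating):
  00001000001
+ 01101011011
  -----------
  col 0: 1 + 1 + 0 (carry in) = 2 → bit 0, carry out 1
  col 1: 0 + 1 + 1 (carry in) = 2 → bit 0, carry out 1
  col 2: 0 + 0 + 1 (carry in) = 1 → bit 1, carry out 0
  col 3: 0 + 1 + 0 (carry in) = 1 → bit 1, carry out 0
  col 4: 0 + 1 + 0 (carry in) = 1 → bit 1, carry out 0
  col 5: 0 + 0 + 0 (carry in) = 0 → bit 0, carry out 0
  col 6: 1 + 1 + 0 (carry in) = 2 → bit 0, carry out 1
  col 7: 0 + 0 + 1 (carry in) = 1 → bit 1, carry out 0
  col 8: 0 + 1 + 0 (carry in) = 1 → bit 1, carry out 0
  col 9: 0 + 1 + 0 (carry in) = 1 → bit 1, carry out 0
  col 10: 0 + 0 + 0 (carry in) = 0 → bit 0, carry out 0
Reading bits MSB→LSB: 01110011100
Strip leading zeros: 1110011100
= 1110011100


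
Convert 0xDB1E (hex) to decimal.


Positional values:
Position 0: E × 16^0 = 14 × 1 = 14
Position 1: 1 × 16^1 = 1 × 16 = 16
Position 2: B × 16^2 = 11 × 256 = 2816
Position 3: D × 16^3 = 13 × 4096 = 53248
Sum = 14 + 16 + 2816 + 53248
= 56094


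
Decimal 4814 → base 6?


Divide by 6 repeatedly:
4814 ÷ 6 = 802 remainder 2
802 ÷ 6 = 133 remainder 4
133 ÷ 6 = 22 remainder 1
22 ÷ 6 = 3 remainder 4
3 ÷ 6 = 0 remainder 3
Reading remainders bottom-up:
= 34142


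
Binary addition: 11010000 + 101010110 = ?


Align and add column by column (LSB to MSB, carry propagating):
  0011010000
+ 0101010110
  ----------
  col 0: 0 + 0 + 0 (carry in) = 0 → bit 0, carry out 0
  col 1: 0 + 1 + 0 (carry in) = 1 → bit 1, carry out 0
  col 2: 0 + 1 + 0 (carry in) = 1 → bit 1, carry out 0
  col 3: 0 + 0 + 0 (carry in) = 0 → bit 0, carry out 0
  col 4: 1 + 1 + 0 (carry in) = 2 → bit 0, carry out 1
  col 5: 0 + 0 + 1 (carry in) = 1 → bit 1, carry out 0
  col 6: 1 + 1 + 0 (carry in) = 2 → bit 0, carry out 1
  col 7: 1 + 0 + 1 (carry in) = 2 → bit 0, carry out 1
  col 8: 0 + 1 + 1 (carry in) = 2 → bit 0, carry out 1
  col 9: 0 + 0 + 1 (carry in) = 1 → bit 1, carry out 0
Reading bits MSB→LSB: 1000100110
Strip leading zeros: 1000100110
= 1000100110


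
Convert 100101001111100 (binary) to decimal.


Positional values:
Bit 2: 1 × 2^2 = 4
Bit 3: 1 × 2^3 = 8
Bit 4: 1 × 2^4 = 16
Bit 5: 1 × 2^5 = 32
Bit 6: 1 × 2^6 = 64
Bit 9: 1 × 2^9 = 512
Bit 11: 1 × 2^11 = 2048
Bit 14: 1 × 2^14 = 16384
Sum = 4 + 8 + 16 + 32 + 64 + 512 + 2048 + 16384
= 19068


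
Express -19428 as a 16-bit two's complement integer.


Original: 0100101111100100
Step 1 - Invert all bits: 1011010000011011
Step 2 - Add 1: 1011010000011011 + 1
= 1011010000011100 (represents -19428)


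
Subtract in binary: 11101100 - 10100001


Align and subtract column by column (LSB to MSB, borrowing when needed):
  11101100
- 10100001
  --------
  col 0: (0 - 0 borrow-in) - 1 → borrow from next column: (0+2) - 1 = 1, borrow out 1
  col 1: (0 - 1 borrow-in) - 0 → borrow from next column: (-1+2) - 0 = 1, borrow out 1
  col 2: (1 - 1 borrow-in) - 0 → 0 - 0 = 0, borrow out 0
  col 3: (1 - 0 borrow-in) - 0 → 1 - 0 = 1, borrow out 0
  col 4: (0 - 0 borrow-in) - 0 → 0 - 0 = 0, borrow out 0
  col 5: (1 - 0 borrow-in) - 1 → 1 - 1 = 0, borrow out 0
  col 6: (1 - 0 borrow-in) - 0 → 1 - 0 = 1, borrow out 0
  col 7: (1 - 0 borrow-in) - 1 → 1 - 1 = 0, borrow out 0
Reading bits MSB→LSB: 01001011
Strip leading zeros: 1001011
= 1001011


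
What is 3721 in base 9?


Divide by 9 repeatedly:
3721 ÷ 9 = 413 remainder 4
413 ÷ 9 = 45 remainder 8
45 ÷ 9 = 5 remainder 0
5 ÷ 9 = 0 remainder 5
Reading remainders bottom-up:
= 5084


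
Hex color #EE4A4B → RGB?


Hex: #EE4A4B
R = EE₁₆ = 238
G = 4A₁₆ = 74
B = 4B₁₆ = 75
= RGB(238, 74, 75)


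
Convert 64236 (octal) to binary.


Each octal digit → 3 binary bits:
  6 = 110
  4 = 100
  2 = 010
  3 = 011
  6 = 110
Concatenate: 110 100 010 011 110
= 110100010011110


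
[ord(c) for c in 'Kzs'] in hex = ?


String: 'Kzs'  (3 characters)
Per-character ASCII lookup:
  'K': uppercase starts at 65: 'K' = 65 + 10 = 75 → 0x4B
  'z': lowercase starts at 97: 'z' = 97 + 25 = 122 → 0x7A
  's': lowercase starts at 97: 's' = 97 + 18 = 115 → 0x73
= 0x4B 0x7A 0x73


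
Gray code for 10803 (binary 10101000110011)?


Binary: 10101000110011
Gray code: G = B XOR (B >> 1)
B >> 1 = 01010100011001
10101000110011 XOR 01010100011001:
  1 XOR 0 = 1
  0 XOR 1 = 1
  1 XOR 0 = 1
  0 XOR 1 = 1
  1 XOR 0 = 1
  0 XOR 1 = 1
  0 XOR 0 = 0
  0 XOR 0 = 0
  1 XOR 0 = 1
  1 XOR 1 = 0
  0 XOR 1 = 1
  0 XOR 0 = 0
  1 XOR 0 = 1
  1 XOR 1 = 0
= 11111100101010


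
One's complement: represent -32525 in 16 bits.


Original: 0111111100001101
Invert all bits:
  bit 0: 0 → 1
  bit 1: 1 → 0
  bit 2: 1 → 0
  bit 3: 1 → 0
  bit 4: 1 → 0
  bit 5: 1 → 0
  bit 6: 1 → 0
  bit 7: 1 → 0
  bit 8: 0 → 1
  bit 9: 0 → 1
  bit 10: 0 → 1
  bit 11: 0 → 1
  bit 12: 1 → 0
  bit 13: 1 → 0
  bit 14: 0 → 1
  bit 15: 1 → 0
= 1000000011110010


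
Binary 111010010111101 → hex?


Group into 4-bit nibbles: 0111010010111101
  0111 = 7
  0100 = 4
  1011 = B
  1101 = D
= 0x74BD


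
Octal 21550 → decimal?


Positional values:
Position 0: 0 × 8^0 = 0
Position 1: 5 × 8^1 = 40
Position 2: 5 × 8^2 = 320
Position 3: 1 × 8^3 = 512
Position 4: 2 × 8^4 = 8192
Sum = 0 + 40 + 320 + 512 + 8192
= 9064


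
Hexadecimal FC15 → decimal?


Positional values:
Position 0: 5 × 16^0 = 5 × 1 = 5
Position 1: 1 × 16^1 = 1 × 16 = 16
Position 2: C × 16^2 = 12 × 256 = 3072
Position 3: F × 16^3 = 15 × 4096 = 61440
Sum = 5 + 16 + 3072 + 61440
= 64533


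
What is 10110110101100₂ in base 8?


Group into 3-bit groups: 010110110101100
  010 = 2
  110 = 6
  110 = 6
  101 = 5
  100 = 4
= 0o26654


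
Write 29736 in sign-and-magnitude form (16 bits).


Sign bit: 0 (positive)
Magnitude: 29736 = 111010000101000
= 0111010000101000


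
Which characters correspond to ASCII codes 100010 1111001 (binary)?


Codes (binary): 100010 1111001
Per-code ASCII lookup:
  100010 = 34  (special character) → '"'
  1111001 = 121  (range 97-122: lowercase, 121 - 97 = 24) → 'y'
= '"y'


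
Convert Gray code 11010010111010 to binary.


Gray code: 11010010111010
MSB stays the same: 1
Each subsequent bit = prev_binary XOR current_gray:
  B[1] = 1 XOR 1 = 0
  B[2] = 0 XOR 0 = 0
  B[3] = 0 XOR 1 = 1
  B[4] = 1 XOR 0 = 1
  B[5] = 1 XOR 0 = 1
  B[6] = 1 XOR 1 = 0
  B[7] = 0 XOR 0 = 0
  B[8] = 0 XOR 1 = 1
  B[9] = 1 XOR 1 = 0
  B[10] = 0 XOR 1 = 1
  B[11] = 1 XOR 0 = 1
  B[12] = 1 XOR 1 = 0
  B[13] = 0 XOR 0 = 0
= 10011100101100 (10028 decimal)


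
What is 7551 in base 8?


Divide by 8 repeatedly:
7551 ÷ 8 = 943 remainder 7
943 ÷ 8 = 117 remainder 7
117 ÷ 8 = 14 remainder 5
14 ÷ 8 = 1 remainder 6
1 ÷ 8 = 0 remainder 1
Reading remainders bottom-up:
= 0o16577


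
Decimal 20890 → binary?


Divide by 2 repeatedly:
20890 ÷ 2 = 10445 remainder 0
10445 ÷ 2 = 5222 remainder 1
5222 ÷ 2 = 2611 remainder 0
2611 ÷ 2 = 1305 remainder 1
1305 ÷ 2 = 652 remainder 1
652 ÷ 2 = 326 remainder 0
326 ÷ 2 = 163 remainder 0
163 ÷ 2 = 81 remainder 1
81 ÷ 2 = 40 remainder 1
40 ÷ 2 = 20 remainder 0
20 ÷ 2 = 10 remainder 0
10 ÷ 2 = 5 remainder 0
5 ÷ 2 = 2 remainder 1
2 ÷ 2 = 1 remainder 0
1 ÷ 2 = 0 remainder 1
Reading remainders bottom-up:
= 101000110011010


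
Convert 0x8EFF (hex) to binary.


Each hex digit → 4 binary bits:
  8 = 1000
  E = 1110
  F = 1111
  F = 1111
Concatenate: 1000 1110 1111 1111
= 1000111011111111


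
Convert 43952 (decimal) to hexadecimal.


Divide by 16 repeatedly:
43952 ÷ 16 = 2747 remainder 0 (0)
2747 ÷ 16 = 171 remainder 11 (B)
171 ÷ 16 = 10 remainder 11 (B)
10 ÷ 16 = 0 remainder 10 (A)
Reading remainders bottom-up:
= 0xABB0


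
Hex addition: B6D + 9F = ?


Align and add column by column (LSB to MSB, each column mod 16 with carry):
  0B6D
+ 009F
  ----
  col 0: D(13) + F(15) + 0 (carry in) = 28 → C(12), carry out 1
  col 1: 6(6) + 9(9) + 1 (carry in) = 16 → 0(0), carry out 1
  col 2: B(11) + 0(0) + 1 (carry in) = 12 → C(12), carry out 0
  col 3: 0(0) + 0(0) + 0 (carry in) = 0 → 0(0), carry out 0
Reading digits MSB→LSB: 0C0C
Strip leading zeros: C0C
= 0xC0C


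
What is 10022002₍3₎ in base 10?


Positional values (base 3):
  2 × 3^0 = 2 × 1 = 2
  0 × 3^1 = 0 × 3 = 0
  0 × 3^2 = 0 × 9 = 0
  2 × 3^3 = 2 × 27 = 54
  2 × 3^4 = 2 × 81 = 162
  0 × 3^5 = 0 × 243 = 0
  0 × 3^6 = 0 × 729 = 0
  1 × 3^7 = 1 × 2187 = 2187
Sum = 2 + 0 + 0 + 54 + 162 + 0 + 0 + 2187
= 2405


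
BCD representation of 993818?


Each digit → 4-bit binary:
  9 → 1001
  9 → 1001
  3 → 0011
  8 → 1000
  1 → 0001
  8 → 1000
= 1001 1001 0011 1000 0001 1000


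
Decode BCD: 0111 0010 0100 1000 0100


Each 4-bit group → digit:
  0111 → 7
  0010 → 2
  0100 → 4
  1000 → 8
  0100 → 4
= 72484


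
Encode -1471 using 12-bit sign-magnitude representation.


Sign bit: 1 (negative)
Magnitude: 1471 = 10110111111
= 110110111111


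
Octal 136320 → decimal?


Positional values:
Position 0: 0 × 8^0 = 0
Position 1: 2 × 8^1 = 16
Position 2: 3 × 8^2 = 192
Position 3: 6 × 8^3 = 3072
Position 4: 3 × 8^4 = 12288
Position 5: 1 × 8^5 = 32768
Sum = 0 + 16 + 192 + 3072 + 12288 + 32768
= 48336


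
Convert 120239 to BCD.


Each digit → 4-bit binary:
  1 → 0001
  2 → 0010
  0 → 0000
  2 → 0010
  3 → 0011
  9 → 1001
= 0001 0010 0000 0010 0011 1001


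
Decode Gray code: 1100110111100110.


Gray code: 1100110111100110
MSB stays the same: 1
Each subsequent bit = prev_binary XOR current_gray:
  B[1] = 1 XOR 1 = 0
  B[2] = 0 XOR 0 = 0
  B[3] = 0 XOR 0 = 0
  B[4] = 0 XOR 1 = 1
  B[5] = 1 XOR 1 = 0
  B[6] = 0 XOR 0 = 0
  B[7] = 0 XOR 1 = 1
  B[8] = 1 XOR 1 = 0
  B[9] = 0 XOR 1 = 1
  B[10] = 1 XOR 1 = 0
  B[11] = 0 XOR 0 = 0
  B[12] = 0 XOR 0 = 0
  B[13] = 0 XOR 1 = 1
  B[14] = 1 XOR 1 = 0
  B[15] = 0 XOR 0 = 0
= 1000100101000100 (35140 decimal)


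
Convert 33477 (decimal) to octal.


Divide by 8 repeatedly:
33477 ÷ 8 = 4184 remainder 5
4184 ÷ 8 = 523 remainder 0
523 ÷ 8 = 65 remainder 3
65 ÷ 8 = 8 remainder 1
8 ÷ 8 = 1 remainder 0
1 ÷ 8 = 0 remainder 1
Reading remainders bottom-up:
= 0o101305


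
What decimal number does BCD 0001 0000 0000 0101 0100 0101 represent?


Each 4-bit group → digit:
  0001 → 1
  0000 → 0
  0000 → 0
  0101 → 5
  0100 → 4
  0101 → 5
= 100545


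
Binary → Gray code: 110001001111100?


Binary: 110001001111100
Gray code: G = B XOR (B >> 1)
B >> 1 = 011000100111110
110001001111100 XOR 011000100111110:
  1 XOR 0 = 1
  1 XOR 1 = 0
  0 XOR 1 = 1
  0 XOR 0 = 0
  0 XOR 0 = 0
  1 XOR 0 = 1
  0 XOR 1 = 1
  0 XOR 0 = 0
  1 XOR 0 = 1
  1 XOR 1 = 0
  1 XOR 1 = 0
  1 XOR 1 = 0
  1 XOR 1 = 0
  0 XOR 1 = 1
  0 XOR 0 = 0
= 101001101000010


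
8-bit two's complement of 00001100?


Original: 00001100
Step 1 - Invert all bits: 11110011
Step 2 - Add 1: 11110011 + 1
= 11110100 (represents -12)


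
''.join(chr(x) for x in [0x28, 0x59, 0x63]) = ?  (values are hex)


Codes (hex): 0x28 0x59 0x63
Per-code ASCII lookup:
  0x28 = 40  (special character) → '('
  0x59 = 89  (range 65-90: uppercase, 89 - 65 = 24) → 'Y'
  0x63 = 99  (range 97-122: lowercase, 99 - 97 = 2) → 'c'
= '(Yc'


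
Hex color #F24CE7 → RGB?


Hex: #F24CE7
R = F2₁₆ = 242
G = 4C₁₆ = 76
B = E7₁₆ = 231
= RGB(242, 76, 231)


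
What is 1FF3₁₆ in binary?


Each hex digit → 4 binary bits:
  1 = 0001
  F = 1111
  F = 1111
  3 = 0011
Concatenate: 0001 1111 1111 0011
= 0001111111110011


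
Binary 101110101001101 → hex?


Group into 4-bit nibbles: 0101110101001101
  0101 = 5
  1101 = D
  0100 = 4
  1101 = D
= 0x5D4D


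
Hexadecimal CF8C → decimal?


Positional values:
Position 0: C × 16^0 = 12 × 1 = 12
Position 1: 8 × 16^1 = 8 × 16 = 128
Position 2: F × 16^2 = 15 × 256 = 3840
Position 3: C × 16^3 = 12 × 4096 = 49152
Sum = 12 + 128 + 3840 + 49152
= 53132


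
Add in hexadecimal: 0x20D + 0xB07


Align and add column by column (LSB to MSB, each column mod 16 with carry):
  020D
+ 0B07
  ----
  col 0: D(13) + 7(7) + 0 (carry in) = 20 → 4(4), carry out 1
  col 1: 0(0) + 0(0) + 1 (carry in) = 1 → 1(1), carry out 0
  col 2: 2(2) + B(11) + 0 (carry in) = 13 → D(13), carry out 0
  col 3: 0(0) + 0(0) + 0 (carry in) = 0 → 0(0), carry out 0
Reading digits MSB→LSB: 0D14
Strip leading zeros: D14
= 0xD14


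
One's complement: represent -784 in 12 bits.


Original: 001100010000
Invert all bits:
  bit 0: 0 → 1
  bit 1: 0 → 1
  bit 2: 1 → 0
  bit 3: 1 → 0
  bit 4: 0 → 1
  bit 5: 0 → 1
  bit 6: 0 → 1
  bit 7: 1 → 0
  bit 8: 0 → 1
  bit 9: 0 → 1
  bit 10: 0 → 1
  bit 11: 0 → 1
= 110011101111


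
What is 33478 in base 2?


Divide by 2 repeatedly:
33478 ÷ 2 = 16739 remainder 0
16739 ÷ 2 = 8369 remainder 1
8369 ÷ 2 = 4184 remainder 1
4184 ÷ 2 = 2092 remainder 0
2092 ÷ 2 = 1046 remainder 0
1046 ÷ 2 = 523 remainder 0
523 ÷ 2 = 261 remainder 1
261 ÷ 2 = 130 remainder 1
130 ÷ 2 = 65 remainder 0
65 ÷ 2 = 32 remainder 1
32 ÷ 2 = 16 remainder 0
16 ÷ 2 = 8 remainder 0
8 ÷ 2 = 4 remainder 0
4 ÷ 2 = 2 remainder 0
2 ÷ 2 = 1 remainder 0
1 ÷ 2 = 0 remainder 1
Reading remainders bottom-up:
= 1000001011000110


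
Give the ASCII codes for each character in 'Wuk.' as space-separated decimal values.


String: 'Wuk.'  (4 characters)
Per-character ASCII lookup:
  'W': uppercase starts at 65: 'W' = 65 + 22 = 87
  'u': lowercase starts at 97: 'u' = 97 + 20 = 117
  'k': lowercase starts at 97: 'k' = 97 + 10 = 107
  '.': special character: '.' = 46
= 87 117 107 46


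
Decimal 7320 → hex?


Divide by 16 repeatedly:
7320 ÷ 16 = 457 remainder 8 (8)
457 ÷ 16 = 28 remainder 9 (9)
28 ÷ 16 = 1 remainder 12 (C)
1 ÷ 16 = 0 remainder 1 (1)
Reading remainders bottom-up:
= 0x1C98


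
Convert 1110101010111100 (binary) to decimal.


Positional values:
Bit 2: 1 × 2^2 = 4
Bit 3: 1 × 2^3 = 8
Bit 4: 1 × 2^4 = 16
Bit 5: 1 × 2^5 = 32
Bit 7: 1 × 2^7 = 128
Bit 9: 1 × 2^9 = 512
Bit 11: 1 × 2^11 = 2048
Bit 13: 1 × 2^13 = 8192
Bit 14: 1 × 2^14 = 16384
Bit 15: 1 × 2^15 = 32768
Sum = 4 + 8 + 16 + 32 + 128 + 512 + 2048 + 8192 + 16384 + 32768
= 60092


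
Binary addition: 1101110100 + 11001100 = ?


Align and add column by column (LSB to MSB, carry propagating):
  01101110100
+ 00011001100
  -----------
  col 0: 0 + 0 + 0 (carry in) = 0 → bit 0, carry out 0
  col 1: 0 + 0 + 0 (carry in) = 0 → bit 0, carry out 0
  col 2: 1 + 1 + 0 (carry in) = 2 → bit 0, carry out 1
  col 3: 0 + 1 + 1 (carry in) = 2 → bit 0, carry out 1
  col 4: 1 + 0 + 1 (carry in) = 2 → bit 0, carry out 1
  col 5: 1 + 0 + 1 (carry in) = 2 → bit 0, carry out 1
  col 6: 1 + 1 + 1 (carry in) = 3 → bit 1, carry out 1
  col 7: 0 + 1 + 1 (carry in) = 2 → bit 0, carry out 1
  col 8: 1 + 0 + 1 (carry in) = 2 → bit 0, carry out 1
  col 9: 1 + 0 + 1 (carry in) = 2 → bit 0, carry out 1
  col 10: 0 + 0 + 1 (carry in) = 1 → bit 1, carry out 0
Reading bits MSB→LSB: 10001000000
Strip leading zeros: 10001000000
= 10001000000


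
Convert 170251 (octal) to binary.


Each octal digit → 3 binary bits:
  1 = 001
  7 = 111
  0 = 000
  2 = 010
  5 = 101
  1 = 001
Concatenate: 001 111 000 010 101 001
= 001111000010101001


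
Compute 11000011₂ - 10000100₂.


Align and subtract column by column (LSB to MSB, borrowing when needed):
  11000011
- 10000100
  --------
  col 0: (1 - 0 borrow-in) - 0 → 1 - 0 = 1, borrow out 0
  col 1: (1 - 0 borrow-in) - 0 → 1 - 0 = 1, borrow out 0
  col 2: (0 - 0 borrow-in) - 1 → borrow from next column: (0+2) - 1 = 1, borrow out 1
  col 3: (0 - 1 borrow-in) - 0 → borrow from next column: (-1+2) - 0 = 1, borrow out 1
  col 4: (0 - 1 borrow-in) - 0 → borrow from next column: (-1+2) - 0 = 1, borrow out 1
  col 5: (0 - 1 borrow-in) - 0 → borrow from next column: (-1+2) - 0 = 1, borrow out 1
  col 6: (1 - 1 borrow-in) - 0 → 0 - 0 = 0, borrow out 0
  col 7: (1 - 0 borrow-in) - 1 → 1 - 1 = 0, borrow out 0
Reading bits MSB→LSB: 00111111
Strip leading zeros: 111111
= 111111


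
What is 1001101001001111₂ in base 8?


Group into 3-bit groups: 001001101001001111
  001 = 1
  001 = 1
  101 = 5
  001 = 1
  001 = 1
  111 = 7
= 0o115117


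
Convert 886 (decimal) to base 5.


Divide by 5 repeatedly:
886 ÷ 5 = 177 remainder 1
177 ÷ 5 = 35 remainder 2
35 ÷ 5 = 7 remainder 0
7 ÷ 5 = 1 remainder 2
1 ÷ 5 = 0 remainder 1
Reading remainders bottom-up:
= 12021


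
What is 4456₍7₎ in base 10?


Positional values (base 7):
  6 × 7^0 = 6 × 1 = 6
  5 × 7^1 = 5 × 7 = 35
  4 × 7^2 = 4 × 49 = 196
  4 × 7^3 = 4 × 343 = 1372
Sum = 6 + 35 + 196 + 1372
= 1609


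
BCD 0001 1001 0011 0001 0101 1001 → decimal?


Each 4-bit group → digit:
  0001 → 1
  1001 → 9
  0011 → 3
  0001 → 1
  0101 → 5
  1001 → 9
= 193159


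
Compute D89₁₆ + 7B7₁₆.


Align and add column by column (LSB to MSB, each column mod 16 with carry):
  0D89
+ 07B7
  ----
  col 0: 9(9) + 7(7) + 0 (carry in) = 16 → 0(0), carry out 1
  col 1: 8(8) + B(11) + 1 (carry in) = 20 → 4(4), carry out 1
  col 2: D(13) + 7(7) + 1 (carry in) = 21 → 5(5), carry out 1
  col 3: 0(0) + 0(0) + 1 (carry in) = 1 → 1(1), carry out 0
Reading digits MSB→LSB: 1540
Strip leading zeros: 1540
= 0x1540


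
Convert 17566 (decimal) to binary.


Divide by 2 repeatedly:
17566 ÷ 2 = 8783 remainder 0
8783 ÷ 2 = 4391 remainder 1
4391 ÷ 2 = 2195 remainder 1
2195 ÷ 2 = 1097 remainder 1
1097 ÷ 2 = 548 remainder 1
548 ÷ 2 = 274 remainder 0
274 ÷ 2 = 137 remainder 0
137 ÷ 2 = 68 remainder 1
68 ÷ 2 = 34 remainder 0
34 ÷ 2 = 17 remainder 0
17 ÷ 2 = 8 remainder 1
8 ÷ 2 = 4 remainder 0
4 ÷ 2 = 2 remainder 0
2 ÷ 2 = 1 remainder 0
1 ÷ 2 = 0 remainder 1
Reading remainders bottom-up:
= 100010010011110


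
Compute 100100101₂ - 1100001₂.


Align and subtract column by column (LSB to MSB, borrowing when needed):
  100100101
- 001100001
  ---------
  col 0: (1 - 0 borrow-in) - 1 → 1 - 1 = 0, borrow out 0
  col 1: (0 - 0 borrow-in) - 0 → 0 - 0 = 0, borrow out 0
  col 2: (1 - 0 borrow-in) - 0 → 1 - 0 = 1, borrow out 0
  col 3: (0 - 0 borrow-in) - 0 → 0 - 0 = 0, borrow out 0
  col 4: (0 - 0 borrow-in) - 0 → 0 - 0 = 0, borrow out 0
  col 5: (1 - 0 borrow-in) - 1 → 1 - 1 = 0, borrow out 0
  col 6: (0 - 0 borrow-in) - 1 → borrow from next column: (0+2) - 1 = 1, borrow out 1
  col 7: (0 - 1 borrow-in) - 0 → borrow from next column: (-1+2) - 0 = 1, borrow out 1
  col 8: (1 - 1 borrow-in) - 0 → 0 - 0 = 0, borrow out 0
Reading bits MSB→LSB: 011000100
Strip leading zeros: 11000100
= 11000100


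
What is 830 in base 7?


Divide by 7 repeatedly:
830 ÷ 7 = 118 remainder 4
118 ÷ 7 = 16 remainder 6
16 ÷ 7 = 2 remainder 2
2 ÷ 7 = 0 remainder 2
Reading remainders bottom-up:
= 2264


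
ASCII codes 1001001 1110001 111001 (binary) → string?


Codes (binary): 1001001 1110001 111001
Per-code ASCII lookup:
  1001001 = 73  (range 65-90: uppercase, 73 - 65 = 8) → 'I'
  1110001 = 113  (range 97-122: lowercase, 113 - 97 = 16) → 'q'
  111001 = 57  (range 48-57: digits, 57 - 48 = 9) → '9'
= 'Iq9'


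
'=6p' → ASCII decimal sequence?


String: '=6p'  (3 characters)
Per-character ASCII lookup:
  '=': special character: '=' = 61
  '6': digits start at 48: '6' = 48 + 6 = 54
  'p': lowercase starts at 97: 'p' = 97 + 15 = 112
= 61 54 112


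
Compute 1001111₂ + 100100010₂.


Align and add column by column (LSB to MSB, carry propagating):
  0001001111
+ 0100100010
  ----------
  col 0: 1 + 0 + 0 (carry in) = 1 → bit 1, carry out 0
  col 1: 1 + 1 + 0 (carry in) = 2 → bit 0, carry out 1
  col 2: 1 + 0 + 1 (carry in) = 2 → bit 0, carry out 1
  col 3: 1 + 0 + 1 (carry in) = 2 → bit 0, carry out 1
  col 4: 0 + 0 + 1 (carry in) = 1 → bit 1, carry out 0
  col 5: 0 + 1 + 0 (carry in) = 1 → bit 1, carry out 0
  col 6: 1 + 0 + 0 (carry in) = 1 → bit 1, carry out 0
  col 7: 0 + 0 + 0 (carry in) = 0 → bit 0, carry out 0
  col 8: 0 + 1 + 0 (carry in) = 1 → bit 1, carry out 0
  col 9: 0 + 0 + 0 (carry in) = 0 → bit 0, carry out 0
Reading bits MSB→LSB: 0101110001
Strip leading zeros: 101110001
= 101110001


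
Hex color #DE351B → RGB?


Hex: #DE351B
R = DE₁₆ = 222
G = 35₁₆ = 53
B = 1B₁₆ = 27
= RGB(222, 53, 27)


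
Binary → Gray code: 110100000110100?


Binary: 110100000110100
Gray code: G = B XOR (B >> 1)
B >> 1 = 011010000011010
110100000110100 XOR 011010000011010:
  1 XOR 0 = 1
  1 XOR 1 = 0
  0 XOR 1 = 1
  1 XOR 0 = 1
  0 XOR 1 = 1
  0 XOR 0 = 0
  0 XOR 0 = 0
  0 XOR 0 = 0
  0 XOR 0 = 0
  1 XOR 0 = 1
  1 XOR 1 = 0
  0 XOR 1 = 1
  1 XOR 0 = 1
  0 XOR 1 = 1
  0 XOR 0 = 0
= 101110000101110


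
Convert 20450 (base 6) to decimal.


Positional values (base 6):
  0 × 6^0 = 0 × 1 = 0
  5 × 6^1 = 5 × 6 = 30
  4 × 6^2 = 4 × 36 = 144
  0 × 6^3 = 0 × 216 = 0
  2 × 6^4 = 2 × 1296 = 2592
Sum = 0 + 30 + 144 + 0 + 2592
= 2766


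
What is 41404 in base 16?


Divide by 16 repeatedly:
41404 ÷ 16 = 2587 remainder 12 (C)
2587 ÷ 16 = 161 remainder 11 (B)
161 ÷ 16 = 10 remainder 1 (1)
10 ÷ 16 = 0 remainder 10 (A)
Reading remainders bottom-up:
= 0xA1BC


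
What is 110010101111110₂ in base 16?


Group into 4-bit nibbles: 0110010101111110
  0110 = 6
  0101 = 5
  0111 = 7
  1110 = E
= 0x657E


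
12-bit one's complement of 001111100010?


Original: 001111100010
Invert all bits:
  bit 0: 0 → 1
  bit 1: 0 → 1
  bit 2: 1 → 0
  bit 3: 1 → 0
  bit 4: 1 → 0
  bit 5: 1 → 0
  bit 6: 1 → 0
  bit 7: 0 → 1
  bit 8: 0 → 1
  bit 9: 0 → 1
  bit 10: 1 → 0
  bit 11: 0 → 1
= 110000011101


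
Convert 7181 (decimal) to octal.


Divide by 8 repeatedly:
7181 ÷ 8 = 897 remainder 5
897 ÷ 8 = 112 remainder 1
112 ÷ 8 = 14 remainder 0
14 ÷ 8 = 1 remainder 6
1 ÷ 8 = 0 remainder 1
Reading remainders bottom-up:
= 0o16015


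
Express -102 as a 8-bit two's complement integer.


Original: 01100110
Step 1 - Invert all bits: 10011001
Step 2 - Add 1: 10011001 + 1
= 10011010 (represents -102)


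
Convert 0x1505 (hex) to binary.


Each hex digit → 4 binary bits:
  1 = 0001
  5 = 0101
  0 = 0000
  5 = 0101
Concatenate: 0001 0101 0000 0101
= 0001010100000101


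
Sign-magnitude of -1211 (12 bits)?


Sign bit: 1 (negative)
Magnitude: 1211 = 10010111011
= 110010111011


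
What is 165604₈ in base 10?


Positional values:
Position 0: 4 × 8^0 = 4
Position 1: 0 × 8^1 = 0
Position 2: 6 × 8^2 = 384
Position 3: 5 × 8^3 = 2560
Position 4: 6 × 8^4 = 24576
Position 5: 1 × 8^5 = 32768
Sum = 4 + 0 + 384 + 2560 + 24576 + 32768
= 60292


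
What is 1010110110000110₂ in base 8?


Group into 3-bit groups: 001010110110000110
  001 = 1
  010 = 2
  110 = 6
  110 = 6
  000 = 0
  110 = 6
= 0o126606


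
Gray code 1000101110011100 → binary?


Gray code: 1000101110011100
MSB stays the same: 1
Each subsequent bit = prev_binary XOR current_gray:
  B[1] = 1 XOR 0 = 1
  B[2] = 1 XOR 0 = 1
  B[3] = 1 XOR 0 = 1
  B[4] = 1 XOR 1 = 0
  B[5] = 0 XOR 0 = 0
  B[6] = 0 XOR 1 = 1
  B[7] = 1 XOR 1 = 0
  B[8] = 0 XOR 1 = 1
  B[9] = 1 XOR 0 = 1
  B[10] = 1 XOR 0 = 1
  B[11] = 1 XOR 1 = 0
  B[12] = 0 XOR 1 = 1
  B[13] = 1 XOR 1 = 0
  B[14] = 0 XOR 0 = 0
  B[15] = 0 XOR 0 = 0
= 1111001011101000 (62184 decimal)


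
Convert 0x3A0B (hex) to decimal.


Positional values:
Position 0: B × 16^0 = 11 × 1 = 11
Position 1: 0 × 16^1 = 0 × 16 = 0
Position 2: A × 16^2 = 10 × 256 = 2560
Position 3: 3 × 16^3 = 3 × 4096 = 12288
Sum = 11 + 0 + 2560 + 12288
= 14859


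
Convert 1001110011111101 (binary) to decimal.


Positional values:
Bit 0: 1 × 2^0 = 1
Bit 2: 1 × 2^2 = 4
Bit 3: 1 × 2^3 = 8
Bit 4: 1 × 2^4 = 16
Bit 5: 1 × 2^5 = 32
Bit 6: 1 × 2^6 = 64
Bit 7: 1 × 2^7 = 128
Bit 10: 1 × 2^10 = 1024
Bit 11: 1 × 2^11 = 2048
Bit 12: 1 × 2^12 = 4096
Bit 15: 1 × 2^15 = 32768
Sum = 1 + 4 + 8 + 16 + 32 + 64 + 128 + 1024 + 2048 + 4096 + 32768
= 40189


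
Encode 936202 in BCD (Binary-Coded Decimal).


Each digit → 4-bit binary:
  9 → 1001
  3 → 0011
  6 → 0110
  2 → 0010
  0 → 0000
  2 → 0010
= 1001 0011 0110 0010 0000 0010


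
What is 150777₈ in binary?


Each octal digit → 3 binary bits:
  1 = 001
  5 = 101
  0 = 000
  7 = 111
  7 = 111
  7 = 111
Concatenate: 001 101 000 111 111 111
= 001101000111111111


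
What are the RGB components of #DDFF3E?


Hex: #DDFF3E
R = DD₁₆ = 221
G = FF₁₆ = 255
B = 3E₁₆ = 62
= RGB(221, 255, 62)


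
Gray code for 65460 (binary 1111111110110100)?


Binary: 1111111110110100
Gray code: G = B XOR (B >> 1)
B >> 1 = 0111111111011010
1111111110110100 XOR 0111111111011010:
  1 XOR 0 = 1
  1 XOR 1 = 0
  1 XOR 1 = 0
  1 XOR 1 = 0
  1 XOR 1 = 0
  1 XOR 1 = 0
  1 XOR 1 = 0
  1 XOR 1 = 0
  1 XOR 1 = 0
  0 XOR 1 = 1
  1 XOR 0 = 1
  1 XOR 1 = 0
  0 XOR 1 = 1
  1 XOR 0 = 1
  0 XOR 1 = 1
  0 XOR 0 = 0
= 1000000001101110


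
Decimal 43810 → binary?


Divide by 2 repeatedly:
43810 ÷ 2 = 21905 remainder 0
21905 ÷ 2 = 10952 remainder 1
10952 ÷ 2 = 5476 remainder 0
5476 ÷ 2 = 2738 remainder 0
2738 ÷ 2 = 1369 remainder 0
1369 ÷ 2 = 684 remainder 1
684 ÷ 2 = 342 remainder 0
342 ÷ 2 = 171 remainder 0
171 ÷ 2 = 85 remainder 1
85 ÷ 2 = 42 remainder 1
42 ÷ 2 = 21 remainder 0
21 ÷ 2 = 10 remainder 1
10 ÷ 2 = 5 remainder 0
5 ÷ 2 = 2 remainder 1
2 ÷ 2 = 1 remainder 0
1 ÷ 2 = 0 remainder 1
Reading remainders bottom-up:
= 1010101100100010


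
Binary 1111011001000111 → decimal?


Positional values:
Bit 0: 1 × 2^0 = 1
Bit 1: 1 × 2^1 = 2
Bit 2: 1 × 2^2 = 4
Bit 6: 1 × 2^6 = 64
Bit 9: 1 × 2^9 = 512
Bit 10: 1 × 2^10 = 1024
Bit 12: 1 × 2^12 = 4096
Bit 13: 1 × 2^13 = 8192
Bit 14: 1 × 2^14 = 16384
Bit 15: 1 × 2^15 = 32768
Sum = 1 + 2 + 4 + 64 + 512 + 1024 + 4096 + 8192 + 16384 + 32768
= 63047


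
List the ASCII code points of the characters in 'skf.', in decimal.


String: 'skf.'  (4 characters)
Per-character ASCII lookup:
  's': lowercase starts at 97: 's' = 97 + 18 = 115
  'k': lowercase starts at 97: 'k' = 97 + 10 = 107
  'f': lowercase starts at 97: 'f' = 97 + 5 = 102
  '.': special character: '.' = 46
= 115 107 102 46


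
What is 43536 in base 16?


Divide by 16 repeatedly:
43536 ÷ 16 = 2721 remainder 0 (0)
2721 ÷ 16 = 170 remainder 1 (1)
170 ÷ 16 = 10 remainder 10 (A)
10 ÷ 16 = 0 remainder 10 (A)
Reading remainders bottom-up:
= 0xAA10


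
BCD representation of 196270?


Each digit → 4-bit binary:
  1 → 0001
  9 → 1001
  6 → 0110
  2 → 0010
  7 → 0111
  0 → 0000
= 0001 1001 0110 0010 0111 0000


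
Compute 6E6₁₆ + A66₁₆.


Align and add column by column (LSB to MSB, each column mod 16 with carry):
  06E6
+ 0A66
  ----
  col 0: 6(6) + 6(6) + 0 (carry in) = 12 → C(12), carry out 0
  col 1: E(14) + 6(6) + 0 (carry in) = 20 → 4(4), carry out 1
  col 2: 6(6) + A(10) + 1 (carry in) = 17 → 1(1), carry out 1
  col 3: 0(0) + 0(0) + 1 (carry in) = 1 → 1(1), carry out 0
Reading digits MSB→LSB: 114C
Strip leading zeros: 114C
= 0x114C


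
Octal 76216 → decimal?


Positional values:
Position 0: 6 × 8^0 = 6
Position 1: 1 × 8^1 = 8
Position 2: 2 × 8^2 = 128
Position 3: 6 × 8^3 = 3072
Position 4: 7 × 8^4 = 28672
Sum = 6 + 8 + 128 + 3072 + 28672
= 31886


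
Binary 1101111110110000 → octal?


Group into 3-bit groups: 001101111110110000
  001 = 1
  101 = 5
  111 = 7
  110 = 6
  110 = 6
  000 = 0
= 0o157660


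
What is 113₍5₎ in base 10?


Positional values (base 5):
  3 × 5^0 = 3 × 1 = 3
  1 × 5^1 = 1 × 5 = 5
  1 × 5^2 = 1 × 25 = 25
Sum = 3 + 5 + 25
= 33


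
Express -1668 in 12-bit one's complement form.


Original: 011010000100
Invert all bits:
  bit 0: 0 → 1
  bit 1: 1 → 0
  bit 2: 1 → 0
  bit 3: 0 → 1
  bit 4: 1 → 0
  bit 5: 0 → 1
  bit 6: 0 → 1
  bit 7: 0 → 1
  bit 8: 0 → 1
  bit 9: 1 → 0
  bit 10: 0 → 1
  bit 11: 0 → 1
= 100101111011


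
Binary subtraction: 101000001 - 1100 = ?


Align and subtract column by column (LSB to MSB, borrowing when needed):
  101000001
- 000001100
  ---------
  col 0: (1 - 0 borrow-in) - 0 → 1 - 0 = 1, borrow out 0
  col 1: (0 - 0 borrow-in) - 0 → 0 - 0 = 0, borrow out 0
  col 2: (0 - 0 borrow-in) - 1 → borrow from next column: (0+2) - 1 = 1, borrow out 1
  col 3: (0 - 1 borrow-in) - 1 → borrow from next column: (-1+2) - 1 = 0, borrow out 1
  col 4: (0 - 1 borrow-in) - 0 → borrow from next column: (-1+2) - 0 = 1, borrow out 1
  col 5: (0 - 1 borrow-in) - 0 → borrow from next column: (-1+2) - 0 = 1, borrow out 1
  col 6: (1 - 1 borrow-in) - 0 → 0 - 0 = 0, borrow out 0
  col 7: (0 - 0 borrow-in) - 0 → 0 - 0 = 0, borrow out 0
  col 8: (1 - 0 borrow-in) - 0 → 1 - 0 = 1, borrow out 0
Reading bits MSB→LSB: 100110101
Strip leading zeros: 100110101
= 100110101


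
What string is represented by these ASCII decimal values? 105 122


Codes (decimal): 105 122
Per-code ASCII lookup:
  105  (range 97-122: lowercase, 105 - 97 = 8) → 'i'
  122  (range 97-122: lowercase, 122 - 97 = 25) → 'z'
= 'iz'


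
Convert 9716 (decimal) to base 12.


Divide by 12 repeatedly:
9716 ÷ 12 = 809 remainder 8
809 ÷ 12 = 67 remainder 5
67 ÷ 12 = 5 remainder 7
5 ÷ 12 = 0 remainder 5
Reading remainders bottom-up:
= 5758


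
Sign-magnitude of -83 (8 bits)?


Sign bit: 1 (negative)
Magnitude: 83 = 1010011
= 11010011


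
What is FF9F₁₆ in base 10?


Positional values:
Position 0: F × 16^0 = 15 × 1 = 15
Position 1: 9 × 16^1 = 9 × 16 = 144
Position 2: F × 16^2 = 15 × 256 = 3840
Position 3: F × 16^3 = 15 × 4096 = 61440
Sum = 15 + 144 + 3840 + 61440
= 65439


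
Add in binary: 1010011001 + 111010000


Align and add column by column (LSB to MSB, carry propagating):
  01010011001
+ 00111010000
  -----------
  col 0: 1 + 0 + 0 (carry in) = 1 → bit 1, carry out 0
  col 1: 0 + 0 + 0 (carry in) = 0 → bit 0, carry out 0
  col 2: 0 + 0 + 0 (carry in) = 0 → bit 0, carry out 0
  col 3: 1 + 0 + 0 (carry in) = 1 → bit 1, carry out 0
  col 4: 1 + 1 + 0 (carry in) = 2 → bit 0, carry out 1
  col 5: 0 + 0 + 1 (carry in) = 1 → bit 1, carry out 0
  col 6: 0 + 1 + 0 (carry in) = 1 → bit 1, carry out 0
  col 7: 1 + 1 + 0 (carry in) = 2 → bit 0, carry out 1
  col 8: 0 + 1 + 1 (carry in) = 2 → bit 0, carry out 1
  col 9: 1 + 0 + 1 (carry in) = 2 → bit 0, carry out 1
  col 10: 0 + 0 + 1 (carry in) = 1 → bit 1, carry out 0
Reading bits MSB→LSB: 10001101001
Strip leading zeros: 10001101001
= 10001101001


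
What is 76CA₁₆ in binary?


Each hex digit → 4 binary bits:
  7 = 0111
  6 = 0110
  C = 1100
  A = 1010
Concatenate: 0111 0110 1100 1010
= 0111011011001010


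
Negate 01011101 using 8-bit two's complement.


Original: 01011101
Step 1 - Invert all bits: 10100010
Step 2 - Add 1: 10100010 + 1
= 10100011 (represents -93)


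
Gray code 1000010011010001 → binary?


Gray code: 1000010011010001
MSB stays the same: 1
Each subsequent bit = prev_binary XOR current_gray:
  B[1] = 1 XOR 0 = 1
  B[2] = 1 XOR 0 = 1
  B[3] = 1 XOR 0 = 1
  B[4] = 1 XOR 0 = 1
  B[5] = 1 XOR 1 = 0
  B[6] = 0 XOR 0 = 0
  B[7] = 0 XOR 0 = 0
  B[8] = 0 XOR 1 = 1
  B[9] = 1 XOR 1 = 0
  B[10] = 0 XOR 0 = 0
  B[11] = 0 XOR 1 = 1
  B[12] = 1 XOR 0 = 1
  B[13] = 1 XOR 0 = 1
  B[14] = 1 XOR 0 = 1
  B[15] = 1 XOR 1 = 0
= 1111100010011110 (63646 decimal)


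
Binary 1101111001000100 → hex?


Group into 4-bit nibbles: 1101111001000100
  1101 = D
  1110 = E
  0100 = 4
  0100 = 4
= 0xDE44


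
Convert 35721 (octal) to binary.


Each octal digit → 3 binary bits:
  3 = 011
  5 = 101
  7 = 111
  2 = 010
  1 = 001
Concatenate: 011 101 111 010 001
= 011101111010001


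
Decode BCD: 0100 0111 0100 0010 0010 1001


Each 4-bit group → digit:
  0100 → 4
  0111 → 7
  0100 → 4
  0010 → 2
  0010 → 2
  1001 → 9
= 474229


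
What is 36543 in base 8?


Divide by 8 repeatedly:
36543 ÷ 8 = 4567 remainder 7
4567 ÷ 8 = 570 remainder 7
570 ÷ 8 = 71 remainder 2
71 ÷ 8 = 8 remainder 7
8 ÷ 8 = 1 remainder 0
1 ÷ 8 = 0 remainder 1
Reading remainders bottom-up:
= 0o107277


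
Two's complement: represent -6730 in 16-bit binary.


Original: 0001101001001010
Step 1 - Invert all bits: 1110010110110101
Step 2 - Add 1: 1110010110110101 + 1
= 1110010110110110 (represents -6730)


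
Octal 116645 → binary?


Each octal digit → 3 binary bits:
  1 = 001
  1 = 001
  6 = 110
  6 = 110
  4 = 100
  5 = 101
Concatenate: 001 001 110 110 100 101
= 001001110110100101


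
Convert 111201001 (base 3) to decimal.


Positional values (base 3):
  1 × 3^0 = 1 × 1 = 1
  0 × 3^1 = 0 × 3 = 0
  0 × 3^2 = 0 × 9 = 0
  1 × 3^3 = 1 × 27 = 27
  0 × 3^4 = 0 × 81 = 0
  2 × 3^5 = 2 × 243 = 486
  1 × 3^6 = 1 × 729 = 729
  1 × 3^7 = 1 × 2187 = 2187
  1 × 3^8 = 1 × 6561 = 6561
Sum = 1 + 0 + 0 + 27 + 0 + 486 + 729 + 2187 + 6561
= 9991


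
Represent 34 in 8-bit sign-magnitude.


Sign bit: 0 (positive)
Magnitude: 34 = 0100010
= 00100010


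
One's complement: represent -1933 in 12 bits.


Original: 011110001101
Invert all bits:
  bit 0: 0 → 1
  bit 1: 1 → 0
  bit 2: 1 → 0
  bit 3: 1 → 0
  bit 4: 1 → 0
  bit 5: 0 → 1
  bit 6: 0 → 1
  bit 7: 0 → 1
  bit 8: 1 → 0
  bit 9: 1 → 0
  bit 10: 0 → 1
  bit 11: 1 → 0
= 100001110010
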